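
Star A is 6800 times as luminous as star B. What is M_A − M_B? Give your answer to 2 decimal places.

Pogson: ΔM = −2.5 log₁₀(ratio) = −2.5 log₁₀(6800) = −2.5 × 3.8325 = -9.581
Star A is brighter, so it has the smaller magnitude: the difference is negative.

M_A − M_B ≈ -9.58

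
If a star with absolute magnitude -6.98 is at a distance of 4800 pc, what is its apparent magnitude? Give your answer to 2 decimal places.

m ≈ 6.43

m = M + 5 log₁₀ d − 5 = -6.98 + 5·3.6812 − 5 = 6.426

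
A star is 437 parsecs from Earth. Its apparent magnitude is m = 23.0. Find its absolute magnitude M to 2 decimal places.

5 log₁₀(d/10 pc) = 5 log₁₀(437.0) − 5 = 8.202
M = m − 5 log₁₀(d/10) = 23.0 − 8.202 = 14.798

M ≈ 14.80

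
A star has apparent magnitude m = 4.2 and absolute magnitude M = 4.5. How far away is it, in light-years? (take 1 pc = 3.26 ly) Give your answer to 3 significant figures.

d ≈ 28.4 ly

μ = m − M = -0.300
m − M = 5 log₁₀ d − 5
log₁₀ d = (m − M)/5 + 1 = 0.9400
d = 10^0.9400 = 8.710 pc
= 28.39 ly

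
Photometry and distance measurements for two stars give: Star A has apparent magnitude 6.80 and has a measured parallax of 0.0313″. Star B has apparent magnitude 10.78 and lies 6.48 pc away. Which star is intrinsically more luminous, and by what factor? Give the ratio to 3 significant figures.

Star A: d = 1/p = 1/0.0313″ = 31.95 pc
Star A: M = m − 5 log₁₀ d + 5 = 6.80 − 5·1.5045 + 5 = 4.278
Star B: M = m − 5 log₁₀ d + 5 = 10.78 − 5·0.8116 + 5 = 11.722
ΔM = M_A − M_B = 4.278 − (11.722) = -7.444; smaller M is more luminous → Star A.
L ratio = 10^(0.4 |ΔM|) = 10^2.978 = 950.1

Star A is more luminous, by a factor of 950.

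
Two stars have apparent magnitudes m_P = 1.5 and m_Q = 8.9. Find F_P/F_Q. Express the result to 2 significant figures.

F_P/F_Q ≈ 910

Magnitude difference = -7.4
Flux ratio = 10^(−0.4 Δm) = 10^(−0.4 × -7.4) = 10^2.960 = 912.0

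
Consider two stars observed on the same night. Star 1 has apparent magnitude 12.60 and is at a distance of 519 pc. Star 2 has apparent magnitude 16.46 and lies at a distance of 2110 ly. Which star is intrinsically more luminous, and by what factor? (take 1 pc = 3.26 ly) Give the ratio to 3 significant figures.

Star 1 is more luminous, by a factor of 22.5.

Star 1: M = m − 5 log₁₀ d + 5 = 12.60 − 5·2.7152 + 5 = 4.024
Star 2: d = 2110 ly / 3.26 = 647.2 pc
Star 2: M = m − 5 log₁₀ d + 5 = 16.46 − 5·2.8111 + 5 = 7.405
ΔM = M_1 − M_2 = 4.024 − (7.405) = -3.381; smaller M is more luminous → Star 1.
L ratio = 10^(0.4 |ΔM|) = 10^1.352 = 22.50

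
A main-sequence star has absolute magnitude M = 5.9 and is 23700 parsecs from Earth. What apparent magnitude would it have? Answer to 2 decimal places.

m ≈ 22.77

m = M + 5 log₁₀ d − 5 = 5.9 + 5·4.3747 − 5 = 22.774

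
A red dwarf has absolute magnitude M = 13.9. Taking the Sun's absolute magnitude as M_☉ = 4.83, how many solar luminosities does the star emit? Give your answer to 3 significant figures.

L/L_☉ ≈ 2.36×10^-4

M − M_☉ = 13.9 − 4.83 = 9.070
L/L_☉ = 10^(−0.4 (M − M_☉)) = 10^-3.628 = 2.355×10^-4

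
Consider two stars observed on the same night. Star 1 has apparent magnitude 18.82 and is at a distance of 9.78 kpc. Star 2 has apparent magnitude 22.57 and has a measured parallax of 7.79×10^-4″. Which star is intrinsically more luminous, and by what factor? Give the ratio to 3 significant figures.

Star 1: d = 9.78 kpc = 9780 pc
Star 1: M = m − 5 log₁₀ d + 5 = 18.82 − 5·3.9903 + 5 = 3.868
Star 2: d = 1/p = 1/7.79×10^-4″ = 1284 pc
Star 2: M = m − 5 log₁₀ d + 5 = 22.57 − 5·3.1085 + 5 = 12.028
ΔM = M_1 − M_2 = 3.868 − (12.028) = -8.159; smaller M is more luminous → Star 1.
L ratio = 10^(0.4 |ΔM|) = 10^3.264 = 1835

Star 1 is more luminous, by a factor of 1840.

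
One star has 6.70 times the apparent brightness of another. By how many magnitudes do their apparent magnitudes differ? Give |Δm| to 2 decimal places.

Pogson: Δm = −2.5 log₁₀(ratio) = −2.5 log₁₀(6.70) = −2.5 × 0.8261 = -2.065

|Δm| ≈ 2.07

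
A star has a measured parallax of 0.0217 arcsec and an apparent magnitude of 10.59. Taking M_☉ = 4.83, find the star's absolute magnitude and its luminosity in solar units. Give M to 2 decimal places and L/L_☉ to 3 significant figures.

d = 1/p = 1/0.0217″ = 46.08 pc
M = m − 5 log₁₀ d + 5 = 10.59 − 5·1.6635 + 5 = 7.272
M − M_☉ = 7.272 − 4.83 = 2.442
L/L_☉ = 10^(−0.4 × 2.442) = 0.1055

M ≈ 7.27; L/L_☉ ≈ 0.105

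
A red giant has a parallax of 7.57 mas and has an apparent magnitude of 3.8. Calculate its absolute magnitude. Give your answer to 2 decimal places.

p = 7.57 mas = 7.57×10^-3″ → d = 1/p = 132.1 pc
5 log₁₀(d/10 pc) = 5 log₁₀(132.1) − 5 = 5.605
M = m − 5 log₁₀(d/10) = 3.8 − 5.605 = -1.805

M ≈ -1.80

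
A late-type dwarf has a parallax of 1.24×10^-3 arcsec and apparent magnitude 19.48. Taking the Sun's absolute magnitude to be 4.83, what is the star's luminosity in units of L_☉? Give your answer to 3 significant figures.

d = 1/p = 1/1.24×10^-3″ = 806.5 pc
M = m − 5 log₁₀ d + 5 = 19.48 − 5·2.9066 + 5 = 9.947
M − M_☉ = 9.947 − 4.83 = 5.117
L/L_☉ = 10^(−0.4 × 5.117) = 8.978×10^-3

L/L_☉ ≈ 8.98×10^-3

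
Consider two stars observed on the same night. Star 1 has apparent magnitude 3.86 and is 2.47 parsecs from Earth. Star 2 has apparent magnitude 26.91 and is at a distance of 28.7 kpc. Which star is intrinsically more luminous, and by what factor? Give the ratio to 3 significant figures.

Star 1 is more luminous, by a factor of 12.3.

Star 1: M = m − 5 log₁₀ d + 5 = 3.86 − 5·0.3927 + 5 = 6.897
Star 2: d = 28.7 kpc = 28700 pc
Star 2: M = m − 5 log₁₀ d + 5 = 26.91 − 5·4.4579 + 5 = 9.621
ΔM = M_1 − M_2 = 6.897 − (9.621) = -2.724; smaller M is more luminous → Star 1.
L ratio = 10^(0.4 |ΔM|) = 10^1.090 = 12.29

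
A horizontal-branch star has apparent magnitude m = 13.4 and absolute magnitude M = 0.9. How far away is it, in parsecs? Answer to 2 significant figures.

μ = m − M = 12.500
m − M = 5 log₁₀ d − 5
log₁₀ d = (m − M)/5 + 1 = 3.5000
d = 10^3.5000 = 3162 pc

d ≈ 3200 pc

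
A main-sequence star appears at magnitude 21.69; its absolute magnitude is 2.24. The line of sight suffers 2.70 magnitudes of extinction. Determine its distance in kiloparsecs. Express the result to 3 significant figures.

d ≈ 22.4 kpc

m − M = 5 log₁₀(d/10 pc) + A  ⇒  21.69 − (2.24) − 2.70 = 5 log₁₀(d/10)
16.750 = 5 log₁₀(d/10)
log₁₀ d = (m − M − A)/5 + 1 = 4.3500
d = 10^4.3500 = 22390 pc
= 22.39 kpc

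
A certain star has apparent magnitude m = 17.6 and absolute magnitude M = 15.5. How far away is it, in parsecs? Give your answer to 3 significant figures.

Distance modulus: m − M = 17.6 − (15.5) = 2.100
m − M = 5 log₁₀ d − 5
log₁₀ d = (m − M)/5 + 1 = 1.4200
d = 10^1.4200 = 26.30 pc

d ≈ 26.3 pc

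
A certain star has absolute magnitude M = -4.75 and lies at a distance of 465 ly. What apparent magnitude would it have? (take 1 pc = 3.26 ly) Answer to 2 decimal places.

d = 465 ly / 3.26 = 142.6 pc
m = M + 5 log₁₀ d − 5 = -4.75 + 5·2.1542 − 5 = 1.021

m ≈ 1.02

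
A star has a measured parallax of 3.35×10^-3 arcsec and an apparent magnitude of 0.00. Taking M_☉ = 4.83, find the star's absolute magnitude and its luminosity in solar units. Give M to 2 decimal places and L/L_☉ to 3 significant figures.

d = 1/p = 1/3.35×10^-3″ = 298.5 pc
M = m − 5 log₁₀ d + 5 = 0.00 − 5·2.4750 + 5 = -7.375
M − M_☉ = -7.375 − 4.83 = -12.205
L/L_☉ = 10^(−0.4 × -12.205) = 76190

M ≈ -7.37; L/L_☉ ≈ 76200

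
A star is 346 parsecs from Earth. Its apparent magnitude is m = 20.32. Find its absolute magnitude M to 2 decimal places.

M ≈ 12.62

5 log₁₀(d/10 pc) = 5 log₁₀(346.0) − 5 = 7.695
M = m − 5 log₁₀(d/10) = 20.32 − 7.695 = 12.625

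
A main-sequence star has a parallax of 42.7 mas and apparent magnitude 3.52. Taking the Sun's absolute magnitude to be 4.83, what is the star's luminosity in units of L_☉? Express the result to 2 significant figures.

L/L_☉ ≈ 18

d = 1/p = 1000/42.7 mas = 23.42 pc
M = m − 5 log₁₀ d + 5 = 3.52 − 5·1.3696 + 5 = 1.672
M − M_☉ = 1.672 − 4.83 = -3.158
L/L_☉ = 10^(−0.4 × -3.158) = 18.33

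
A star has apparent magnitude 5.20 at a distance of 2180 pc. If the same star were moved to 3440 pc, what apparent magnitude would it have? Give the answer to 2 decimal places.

Flux ∝ 1/d², so Δm = 5 log₁₀(d₂/d₁) = 5 log₁₀(3440/2180) = 0.991
m₂ = m₁ + Δm = 5.20 + (0.991) = 6.191

m ≈ 6.19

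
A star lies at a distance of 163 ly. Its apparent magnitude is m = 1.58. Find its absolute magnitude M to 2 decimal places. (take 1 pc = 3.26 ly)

d = 163 ly / 3.26 = 50.00 pc
5 log₁₀(d/10 pc) = 5 log₁₀(50.00) − 5 = 3.495
M = m − 5 log₁₀(d/10) = 1.58 − 3.495 = -1.915

M ≈ -1.91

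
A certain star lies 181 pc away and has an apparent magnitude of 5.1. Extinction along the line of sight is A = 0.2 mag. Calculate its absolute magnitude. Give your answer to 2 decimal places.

M ≈ -1.39

5 log₁₀(d/10 pc) = 5 log₁₀(181.0) − 5 = 6.288
M = m − 5 log₁₀(d/10) − A = 5.1 − 6.288 − 0.2 = -1.388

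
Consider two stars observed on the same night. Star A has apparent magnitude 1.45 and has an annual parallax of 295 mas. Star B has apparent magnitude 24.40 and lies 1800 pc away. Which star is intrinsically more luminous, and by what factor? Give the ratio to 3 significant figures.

Star A: p = 295 mas = 0.295″ → d = 1/p = 3.390 pc
Star A: M = m − 5 log₁₀ d + 5 = 1.45 − 5·0.5302 + 5 = 3.799
Star B: M = m − 5 log₁₀ d + 5 = 24.40 − 5·3.2553 + 5 = 13.124
ΔM = M_A − M_B = 3.799 − (13.124) = -9.325; smaller M is more luminous → Star A.
L ratio = 10^(0.4 |ΔM|) = 10^3.730 = 5368

Star A is more luminous, by a factor of 5370.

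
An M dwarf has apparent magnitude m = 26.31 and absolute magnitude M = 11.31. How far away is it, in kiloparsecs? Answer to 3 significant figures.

d ≈ 10.0 kpc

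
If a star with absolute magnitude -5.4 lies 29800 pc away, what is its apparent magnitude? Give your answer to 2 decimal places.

m ≈ 11.97

m = M + 5 log₁₀ d − 5 = -5.4 + 5·4.4742 − 5 = 11.971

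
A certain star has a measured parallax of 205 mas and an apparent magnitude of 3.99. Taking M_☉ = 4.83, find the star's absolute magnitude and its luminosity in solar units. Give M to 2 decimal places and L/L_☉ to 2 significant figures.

M ≈ 5.55; L/L_☉ ≈ 0.52

d = 1/p = 1000/205 mas = 4.878 pc
M = m − 5 log₁₀ d + 5 = 3.99 − 5·0.6882 + 5 = 5.549
M − M_☉ = 5.549 − 4.83 = 0.719
L/L_☉ = 10^(−0.4 × 0.719) = 0.5158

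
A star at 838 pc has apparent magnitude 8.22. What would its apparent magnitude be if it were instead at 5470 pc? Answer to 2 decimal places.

Flux ∝ 1/d², so Δm = 5 log₁₀(d₂/d₁) = 5 log₁₀(5470/838) = 4.074
m₂ = m₁ + Δm = 8.22 + (4.074) = 12.294

m ≈ 12.29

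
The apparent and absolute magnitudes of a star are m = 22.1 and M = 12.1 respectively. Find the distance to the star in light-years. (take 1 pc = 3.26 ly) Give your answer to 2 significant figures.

μ = m − M = 10.000
m − M = 5 log₁₀ d − 5
log₁₀ d = (m − M)/5 + 1 = 3.0000
d = 10^3.0000 = 1000 pc
= 3260 ly

d ≈ 3300 ly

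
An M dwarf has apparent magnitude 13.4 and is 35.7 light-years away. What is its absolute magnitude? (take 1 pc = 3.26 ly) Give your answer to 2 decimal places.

M ≈ 13.20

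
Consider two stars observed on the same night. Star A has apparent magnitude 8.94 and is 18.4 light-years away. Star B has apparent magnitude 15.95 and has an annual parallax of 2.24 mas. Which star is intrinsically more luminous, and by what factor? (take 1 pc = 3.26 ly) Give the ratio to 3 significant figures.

Star A: d = 18.4 ly / 3.26 = 5.644 pc
Star A: M = m − 5 log₁₀ d + 5 = 8.94 − 5·0.7516 + 5 = 10.182
Star B: p = 2.24 mas = 2.24×10^-3″ → d = 1/p = 446.4 pc
Star B: M = m − 5 log₁₀ d + 5 = 15.95 − 5·2.6498 + 5 = 7.701
ΔM = M_A − M_B = 10.182 − (7.701) = 2.481; smaller M is more luminous → Star B.
L ratio = 10^(0.4 |ΔM|) = 10^0.992 = 9.824

Star B is more luminous, by a factor of 9.82.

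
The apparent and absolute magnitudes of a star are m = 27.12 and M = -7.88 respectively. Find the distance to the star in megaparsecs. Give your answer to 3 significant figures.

d ≈ 100 Mpc

μ = m − M = 35.000
m − M = 5 log₁₀ d − 5
log₁₀ d = (m − M)/5 + 1 = 8.0000
d = 10^8.0000 = 1.000×10^8 pc
= 100.0 Mpc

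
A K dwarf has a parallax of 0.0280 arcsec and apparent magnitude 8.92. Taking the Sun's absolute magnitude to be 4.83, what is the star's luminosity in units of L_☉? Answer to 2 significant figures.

L/L_☉ ≈ 0.29

d = 1/p = 1/0.0280″ = 35.71 pc
M = m − 5 log₁₀ d + 5 = 8.92 − 5·1.5528 + 5 = 6.156
M − M_☉ = 6.156 − 4.83 = 1.326
L/L_☉ = 10^(−0.4 × 1.326) = 0.2949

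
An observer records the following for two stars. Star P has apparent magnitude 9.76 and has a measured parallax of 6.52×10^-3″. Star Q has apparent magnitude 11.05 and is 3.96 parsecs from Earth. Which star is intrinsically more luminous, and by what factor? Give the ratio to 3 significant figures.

Star P is more luminous, by a factor of 4920.

Star P: d = 1/p = 1/6.52×10^-3″ = 153.4 pc
Star P: M = m − 5 log₁₀ d + 5 = 9.76 − 5·2.1858 + 5 = 3.831
Star Q: M = m − 5 log₁₀ d + 5 = 11.05 − 5·0.5977 + 5 = 13.062
ΔM = M_P − M_Q = 3.831 − (13.062) = -9.230; smaller M is more luminous → Star P.
L ratio = 10^(0.4 |ΔM|) = 10^3.692 = 4922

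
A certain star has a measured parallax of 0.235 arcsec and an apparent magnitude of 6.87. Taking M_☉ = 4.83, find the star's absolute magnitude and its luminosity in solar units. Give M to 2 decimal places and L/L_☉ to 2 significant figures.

d = 1/p = 1/0.235″ = 4.255 pc
M = m − 5 log₁₀ d + 5 = 6.87 − 5·0.6289 + 5 = 8.725
M − M_☉ = 8.725 − 4.83 = 3.895
L/L_☉ = 10^(−0.4 × 3.895) = 0.02766

M ≈ 8.73; L/L_☉ ≈ 0.028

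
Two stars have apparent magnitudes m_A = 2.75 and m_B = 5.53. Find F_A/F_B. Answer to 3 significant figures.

Magnitude difference = -2.78
Flux ratio = 10^(−0.4 Δm) = 10^(−0.4 × -2.78) = 10^1.112 = 12.94

F_A/F_B ≈ 12.9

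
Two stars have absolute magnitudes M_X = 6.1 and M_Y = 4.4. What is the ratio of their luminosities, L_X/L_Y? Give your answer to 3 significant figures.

L_X/L_Y ≈ 0.209

ΔM = M_X − M_Y = 1.7
L_X/L_Y = 10^(−0.4 ΔM) = 10^-0.680 = 0.2089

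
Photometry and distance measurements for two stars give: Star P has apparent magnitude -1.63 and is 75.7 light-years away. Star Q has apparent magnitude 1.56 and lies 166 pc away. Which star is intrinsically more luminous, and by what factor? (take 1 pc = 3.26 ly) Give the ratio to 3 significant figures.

Star P: d = 75.7 ly / 3.26 = 23.22 pc
Star P: M = m − 5 log₁₀ d + 5 = -1.63 − 5·1.3659 + 5 = -3.459
Star Q: M = m − 5 log₁₀ d + 5 = 1.56 − 5·2.2201 + 5 = -4.541
ΔM = M_P − M_Q = -3.459 − (-4.541) = 1.081; smaller M is more luminous → Star Q.
L ratio = 10^(0.4 |ΔM|) = 10^0.432 = 2.707

Star Q is more luminous, by a factor of 2.71.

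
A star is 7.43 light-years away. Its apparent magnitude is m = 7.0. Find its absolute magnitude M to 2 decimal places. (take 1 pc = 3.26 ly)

M ≈ 10.21

d = 7.43 ly / 3.26 = 2.279 pc
5 log₁₀(d/10 pc) = 5 log₁₀(2.279) − 5 = -3.211
M = m − 5 log₁₀(d/10) = 7.0 + 3.211 = 10.211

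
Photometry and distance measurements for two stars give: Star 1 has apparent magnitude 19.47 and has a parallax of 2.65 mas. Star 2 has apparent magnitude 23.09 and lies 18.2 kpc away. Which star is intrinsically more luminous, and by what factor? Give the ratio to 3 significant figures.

Star 1: p = 2.65 mas = 2.65×10^-3″ → d = 1/p = 377.4 pc
Star 1: M = m − 5 log₁₀ d + 5 = 19.47 − 5·2.5768 + 5 = 11.586
Star 2: d = 18.2 kpc = 18200 pc
Star 2: M = m − 5 log₁₀ d + 5 = 23.09 − 5·4.2601 + 5 = 6.790
ΔM = M_1 − M_2 = 11.586 − (6.790) = 4.797; smaller M is more luminous → Star 2.
L ratio = 10^(0.4 |ΔM|) = 10^1.919 = 82.92

Star 2 is more luminous, by a factor of 82.9.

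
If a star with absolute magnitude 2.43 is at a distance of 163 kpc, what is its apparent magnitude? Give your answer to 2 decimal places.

m ≈ 23.49

d = 163 kpc = 163000 pc
m = M + 5 log₁₀ d − 5 = 2.43 + 5·5.2122 − 5 = 23.491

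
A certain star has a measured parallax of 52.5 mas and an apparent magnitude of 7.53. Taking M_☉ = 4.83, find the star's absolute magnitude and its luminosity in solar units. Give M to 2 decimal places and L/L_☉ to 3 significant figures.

d = 1/p = 1000/52.5 mas = 19.05 pc
M = m − 5 log₁₀ d + 5 = 7.53 − 5·1.2798 + 5 = 6.131
M − M_☉ = 6.131 − 4.83 = 1.301
L/L_☉ = 10^(−0.4 × 1.301) = 0.3018

M ≈ 6.13; L/L_☉ ≈ 0.302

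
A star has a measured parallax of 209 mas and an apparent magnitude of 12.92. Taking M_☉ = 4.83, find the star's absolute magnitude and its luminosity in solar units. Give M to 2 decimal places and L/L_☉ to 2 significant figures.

M ≈ 14.52; L/L_☉ ≈ 1.3×10^-4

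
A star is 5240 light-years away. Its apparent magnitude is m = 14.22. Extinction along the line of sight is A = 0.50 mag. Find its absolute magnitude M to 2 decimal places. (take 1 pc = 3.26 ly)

d = 5240 ly / 3.26 = 1607 pc
5 log₁₀(d/10 pc) = 5 log₁₀(1607) − 5 = 11.031
M = m − 5 log₁₀(d/10) − A = 14.22 − 11.031 − 0.50 = 2.689

M ≈ 2.69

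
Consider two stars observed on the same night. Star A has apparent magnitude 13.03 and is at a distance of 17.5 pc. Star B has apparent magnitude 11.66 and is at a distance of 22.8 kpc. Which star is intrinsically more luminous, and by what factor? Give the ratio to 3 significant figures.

Star A: M = m − 5 log₁₀ d + 5 = 13.03 − 5·1.2430 + 5 = 11.815
Star B: d = 22.8 kpc = 22800 pc
Star B: M = m − 5 log₁₀ d + 5 = 11.66 − 5·4.3579 + 5 = -5.130
ΔM = M_A − M_B = 11.815 − (-5.130) = 16.944; smaller M is more luminous → Star B.
L ratio = 10^(0.4 |ΔM|) = 10^6.778 = 5.995×10^6

Star B is more luminous, by a factor of 6.00×10^6.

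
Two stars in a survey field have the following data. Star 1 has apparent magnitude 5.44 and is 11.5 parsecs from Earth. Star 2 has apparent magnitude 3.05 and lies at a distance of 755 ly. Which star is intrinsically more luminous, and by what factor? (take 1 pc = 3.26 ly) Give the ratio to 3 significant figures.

Star 2 is more luminous, by a factor of 3660.

Star 1: M = m − 5 log₁₀ d + 5 = 5.44 − 5·1.0607 + 5 = 5.137
Star 2: d = 755 ly / 3.26 = 231.6 pc
Star 2: M = m − 5 log₁₀ d + 5 = 3.05 − 5·2.3647 + 5 = -3.774
ΔM = M_1 − M_2 = 5.137 − (-3.774) = 8.910; smaller M is more luminous → Star 2.
L ratio = 10^(0.4 |ΔM|) = 10^3.564 = 3665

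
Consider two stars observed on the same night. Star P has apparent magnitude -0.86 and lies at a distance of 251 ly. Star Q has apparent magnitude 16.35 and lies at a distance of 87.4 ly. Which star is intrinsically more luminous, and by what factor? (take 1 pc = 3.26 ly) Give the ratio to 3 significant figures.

Star P is more luminous, by a factor of 6.31×10^7.

Star P: d = 251 ly / 3.26 = 76.99 pc
Star P: M = m − 5 log₁₀ d + 5 = -0.86 − 5·1.8865 + 5 = -5.292
Star Q: d = 87.4 ly / 3.26 = 26.81 pc
Star Q: M = m − 5 log₁₀ d + 5 = 16.35 − 5·1.4283 + 5 = 14.209
ΔM = M_P − M_Q = -5.292 − (14.209) = -19.501; smaller M is more luminous → Star P.
L ratio = 10^(0.4 |ΔM|) = 10^7.800 = 6.314×10^7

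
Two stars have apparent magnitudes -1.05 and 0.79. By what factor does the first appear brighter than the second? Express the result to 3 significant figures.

5.45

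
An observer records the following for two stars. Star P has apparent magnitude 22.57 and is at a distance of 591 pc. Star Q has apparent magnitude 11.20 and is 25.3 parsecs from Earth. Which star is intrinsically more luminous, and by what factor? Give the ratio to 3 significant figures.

Star P: M = m − 5 log₁₀ d + 5 = 22.57 − 5·2.7716 + 5 = 13.712
Star Q: M = m − 5 log₁₀ d + 5 = 11.20 − 5·1.4031 + 5 = 9.184
ΔM = M_P − M_Q = 13.712 − (9.184) = 4.528; smaller M is more luminous → Star Q.
L ratio = 10^(0.4 |ΔM|) = 10^1.811 = 64.72

Star Q is more luminous, by a factor of 64.7.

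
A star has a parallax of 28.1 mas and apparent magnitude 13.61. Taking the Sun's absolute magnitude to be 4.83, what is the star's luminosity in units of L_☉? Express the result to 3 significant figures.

d = 1/p = 1000/28.1 mas = 35.59 pc
M = m − 5 log₁₀ d + 5 = 13.61 − 5·1.5513 + 5 = 10.854
M − M_☉ = 10.854 − 4.83 = 6.024
L/L_☉ = 10^(−0.4 × 6.024) = 3.896×10^-3

L/L_☉ ≈ 3.90×10^-3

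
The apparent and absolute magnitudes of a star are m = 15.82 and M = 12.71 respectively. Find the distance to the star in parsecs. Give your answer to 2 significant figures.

d ≈ 42 pc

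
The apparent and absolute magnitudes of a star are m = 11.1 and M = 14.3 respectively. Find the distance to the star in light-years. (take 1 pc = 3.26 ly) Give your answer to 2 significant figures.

d ≈ 7.5 ly

Distance modulus: m − M = 11.1 − (14.3) = -3.200
m − M = 5 log₁₀ d − 5
log₁₀ d = (m − M)/5 + 1 = 0.3600
d = 10^0.3600 = 2.291 pc
= 7.468 ly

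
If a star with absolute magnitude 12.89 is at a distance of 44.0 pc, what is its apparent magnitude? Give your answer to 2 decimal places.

m ≈ 16.11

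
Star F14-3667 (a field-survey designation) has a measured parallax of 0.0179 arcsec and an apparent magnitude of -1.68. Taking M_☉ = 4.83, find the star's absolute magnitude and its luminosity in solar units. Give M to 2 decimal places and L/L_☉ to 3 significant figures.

M ≈ -5.42; L/L_☉ ≈ 12500

d = 1/p = 1/0.0179″ = 55.87 pc
M = m − 5 log₁₀ d + 5 = -1.68 − 5·1.7471 + 5 = -5.416
M − M_☉ = -5.416 − 4.83 = -10.246
L/L_☉ = 10^(−0.4 × -10.246) = 12540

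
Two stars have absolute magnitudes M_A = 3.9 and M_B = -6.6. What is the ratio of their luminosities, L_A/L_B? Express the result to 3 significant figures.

L_A/L_B ≈ 6.31×10^-5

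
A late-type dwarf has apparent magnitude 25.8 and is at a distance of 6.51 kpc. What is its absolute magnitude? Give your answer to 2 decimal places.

M ≈ 11.73

d = 6.51 kpc = 6510 pc
5 log₁₀(d/10 pc) = 5 log₁₀(6510) − 5 = 14.068
M = m − 5 log₁₀(d/10) = 25.8 − 14.068 = 11.732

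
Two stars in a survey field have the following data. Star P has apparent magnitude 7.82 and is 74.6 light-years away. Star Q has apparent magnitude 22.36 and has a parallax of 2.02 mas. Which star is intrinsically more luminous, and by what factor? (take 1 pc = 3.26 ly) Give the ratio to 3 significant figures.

Star P: d = 74.6 ly / 3.26 = 22.88 pc
Star P: M = m − 5 log₁₀ d + 5 = 7.82 − 5·1.3595 + 5 = 6.022
Star Q: p = 2.02 mas = 2.02×10^-3″ → d = 1/p = 495.0 pc
Star Q: M = m − 5 log₁₀ d + 5 = 22.36 − 5·2.6946 + 5 = 13.887
ΔM = M_P − M_Q = 6.022 − (13.887) = -7.864; smaller M is more luminous → Star P.
L ratio = 10^(0.4 |ΔM|) = 10^3.146 = 1399

Star P is more luminous, by a factor of 1400.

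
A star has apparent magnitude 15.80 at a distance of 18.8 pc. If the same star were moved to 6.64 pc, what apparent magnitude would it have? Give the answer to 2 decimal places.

m ≈ 13.54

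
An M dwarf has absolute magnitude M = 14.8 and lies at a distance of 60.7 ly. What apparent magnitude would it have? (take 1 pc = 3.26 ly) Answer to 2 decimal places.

m ≈ 16.15

d = 60.7 ly / 3.26 = 18.62 pc
m = M + 5 log₁₀ d − 5 = 14.8 + 5·1.2700 − 5 = 16.150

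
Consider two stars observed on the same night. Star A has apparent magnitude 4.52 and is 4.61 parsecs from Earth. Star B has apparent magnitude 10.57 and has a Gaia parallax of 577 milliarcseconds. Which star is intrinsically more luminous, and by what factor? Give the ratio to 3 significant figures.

Star A is more luminous, by a factor of 1860.

Star A: M = m − 5 log₁₀ d + 5 = 4.52 − 5·0.6637 + 5 = 6.201
Star B: p = 577 mas = 0.577″ → d = 1/p = 1.733 pc
Star B: M = m − 5 log₁₀ d + 5 = 10.57 − 5·0.2388 + 5 = 14.376
ΔM = M_A − M_B = 6.201 − (14.376) = -8.174; smaller M is more luminous → Star A.
L ratio = 10^(0.4 |ΔM|) = 10^3.270 = 1861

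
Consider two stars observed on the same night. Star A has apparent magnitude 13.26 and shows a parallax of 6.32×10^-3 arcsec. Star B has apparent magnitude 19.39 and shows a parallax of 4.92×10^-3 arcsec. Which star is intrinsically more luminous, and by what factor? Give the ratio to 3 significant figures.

Star A is more luminous, by a factor of 172.

Star A: d = 1/p = 1/6.32×10^-3″ = 158.2 pc
Star A: M = m − 5 log₁₀ d + 5 = 13.26 − 5·2.1993 + 5 = 7.264
Star B: d = 1/p = 1/4.92×10^-3″ = 203.3 pc
Star B: M = m − 5 log₁₀ d + 5 = 19.39 − 5·2.3080 + 5 = 12.850
ΔM = M_A − M_B = 7.264 − (12.850) = -5.586; smaller M is more luminous → Star A.
L ratio = 10^(0.4 |ΔM|) = 10^2.234 = 171.6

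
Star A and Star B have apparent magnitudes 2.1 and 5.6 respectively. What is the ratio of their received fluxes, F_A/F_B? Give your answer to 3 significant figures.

F_A/F_B ≈ 25.1

Magnitude difference = -3.5
Flux ratio = 10^(−0.4 Δm) = 10^(−0.4 × -3.5) = 10^1.400 = 25.12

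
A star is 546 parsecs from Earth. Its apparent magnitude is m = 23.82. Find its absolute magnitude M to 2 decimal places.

M ≈ 15.13

5 log₁₀(d/10 pc) = 5 log₁₀(546.0) − 5 = 8.686
M = m − 5 log₁₀(d/10) = 23.82 − 8.686 = 15.134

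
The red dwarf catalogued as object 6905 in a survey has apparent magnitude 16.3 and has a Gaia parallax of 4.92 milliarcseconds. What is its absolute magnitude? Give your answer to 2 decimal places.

M ≈ 9.76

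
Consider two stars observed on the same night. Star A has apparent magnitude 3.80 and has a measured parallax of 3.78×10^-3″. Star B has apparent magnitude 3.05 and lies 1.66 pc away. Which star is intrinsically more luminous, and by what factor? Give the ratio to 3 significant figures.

Star A: d = 1/p = 1/3.78×10^-3″ = 264.6 pc
Star A: M = m − 5 log₁₀ d + 5 = 3.80 − 5·2.4225 + 5 = -3.313
Star B: M = m − 5 log₁₀ d + 5 = 3.05 − 5·0.2201 + 5 = 6.949
ΔM = M_A − M_B = -3.313 − (6.949) = -10.262; smaller M is more luminous → Star A.
L ratio = 10^(0.4 |ΔM|) = 10^4.105 = 12730

Star A is more luminous, by a factor of 12700.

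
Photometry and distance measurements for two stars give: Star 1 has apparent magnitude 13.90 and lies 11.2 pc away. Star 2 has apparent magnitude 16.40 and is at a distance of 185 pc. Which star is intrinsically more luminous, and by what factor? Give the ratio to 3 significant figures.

Star 2 is more luminous, by a factor of 27.3.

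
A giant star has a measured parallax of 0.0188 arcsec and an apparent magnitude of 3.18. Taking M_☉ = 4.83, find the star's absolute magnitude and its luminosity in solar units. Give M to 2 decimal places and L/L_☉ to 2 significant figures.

d = 1/p = 1/0.0188″ = 53.19 pc
M = m − 5 log₁₀ d + 5 = 3.18 − 5·1.7258 + 5 = -0.449
M − M_☉ = -0.449 − 4.83 = -5.279
L/L_☉ = 10^(−0.4 × -5.279) = 129.3

M ≈ -0.45; L/L_☉ ≈ 130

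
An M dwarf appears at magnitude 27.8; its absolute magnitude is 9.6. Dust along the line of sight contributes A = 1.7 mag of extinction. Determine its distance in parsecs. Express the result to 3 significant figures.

m − M = 5 log₁₀(d/10 pc) + A  ⇒  27.8 − (9.6) − 1.7 = 5 log₁₀(d/10)
16.500 = 5 log₁₀(d/10)
log₁₀ d = (m − M − A)/5 + 1 = 4.3000
d = 10^4.3000 = 19950 pc

d ≈ 20000 pc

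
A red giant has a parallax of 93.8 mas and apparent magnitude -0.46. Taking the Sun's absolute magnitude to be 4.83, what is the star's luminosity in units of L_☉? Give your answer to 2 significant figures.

L/L_☉ ≈ 150

d = 1/p = 1000/93.8 mas = 10.66 pc
M = m − 5 log₁₀ d + 5 = -0.46 − 5·1.0278 + 5 = -0.599
M − M_☉ = -0.599 − 4.83 = -5.429
L/L_☉ = 10^(−0.4 × -5.429) = 148.5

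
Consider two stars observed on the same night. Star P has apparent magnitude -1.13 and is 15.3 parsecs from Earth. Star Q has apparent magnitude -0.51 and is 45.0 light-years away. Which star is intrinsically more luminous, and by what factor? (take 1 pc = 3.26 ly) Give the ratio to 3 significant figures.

Star P: M = m − 5 log₁₀ d + 5 = -1.13 − 5·1.1847 + 5 = -2.053
Star Q: d = 45.0 ly / 3.26 = 13.80 pc
Star Q: M = m − 5 log₁₀ d + 5 = -0.51 − 5·1.1400 + 5 = -1.210
ΔM = M_P − M_Q = -2.053 − (-1.210) = -0.843; smaller M is more luminous → Star P.
L ratio = 10^(0.4 |ΔM|) = 10^0.337 = 2.175

Star P is more luminous, by a factor of 2.17.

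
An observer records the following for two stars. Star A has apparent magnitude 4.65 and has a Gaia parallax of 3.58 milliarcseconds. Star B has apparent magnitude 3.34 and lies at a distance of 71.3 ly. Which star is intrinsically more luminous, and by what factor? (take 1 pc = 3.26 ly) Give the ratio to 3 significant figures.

Star A: p = 3.58 mas = 3.58×10^-3″ → d = 1/p = 279.3 pc
Star A: M = m − 5 log₁₀ d + 5 = 4.65 − 5·2.4461 + 5 = -2.581
Star B: d = 71.3 ly / 3.26 = 21.87 pc
Star B: M = m − 5 log₁₀ d + 5 = 3.34 − 5·1.3399 + 5 = 1.641
ΔM = M_A − M_B = -2.581 − (1.641) = -4.221; smaller M is more luminous → Star A.
L ratio = 10^(0.4 |ΔM|) = 10^1.688 = 48.81

Star A is more luminous, by a factor of 48.8.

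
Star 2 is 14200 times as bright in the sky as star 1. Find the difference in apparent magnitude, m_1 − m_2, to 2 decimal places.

m_1 − m_2 ≈ 10.38

Pogson: Δm = −2.5 log₁₀(ratio) = −2.5 log₁₀(14200) = −2.5 × 4.1523 = -10.381
Star 2 is brighter so has the smaller magnitude: m_1 − m_2 is positive.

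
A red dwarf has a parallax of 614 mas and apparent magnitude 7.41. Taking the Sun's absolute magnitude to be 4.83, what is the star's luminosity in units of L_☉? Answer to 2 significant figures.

d = 1/p = 1000/614 mas = 1.629 pc
M = m − 5 log₁₀ d + 5 = 7.41 − 5·0.2118 + 5 = 11.351
M − M_☉ = 11.351 − 4.83 = 6.521
L/L_☉ = 10^(−0.4 × 6.521) = 2.464×10^-3

L/L_☉ ≈ 2.5×10^-3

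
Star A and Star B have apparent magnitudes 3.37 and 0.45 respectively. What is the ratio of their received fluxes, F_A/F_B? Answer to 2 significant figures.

F_A/F_B ≈ 0.068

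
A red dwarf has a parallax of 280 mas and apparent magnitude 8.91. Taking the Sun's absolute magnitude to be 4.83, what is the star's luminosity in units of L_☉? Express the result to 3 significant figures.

L/L_☉ ≈ 2.98×10^-3

d = 1/p = 1000/280 mas = 3.571 pc
M = m − 5 log₁₀ d + 5 = 8.91 − 5·0.5528 + 5 = 11.146
M − M_☉ = 11.146 − 4.83 = 6.316
L/L_☉ = 10^(−0.4 × 6.316) = 2.976×10^-3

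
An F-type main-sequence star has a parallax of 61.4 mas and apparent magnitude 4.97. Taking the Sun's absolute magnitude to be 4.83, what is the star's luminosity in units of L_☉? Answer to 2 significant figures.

d = 1/p = 1000/61.4 mas = 16.29 pc
M = m − 5 log₁₀ d + 5 = 4.97 − 5·1.2118 + 5 = 3.911
M − M_☉ = 3.911 − 4.83 = -0.919
L/L_☉ = 10^(−0.4 × -0.919) = 2.332

L/L_☉ ≈ 2.3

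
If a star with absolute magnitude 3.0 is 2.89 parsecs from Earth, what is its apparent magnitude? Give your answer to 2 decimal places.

m ≈ 0.30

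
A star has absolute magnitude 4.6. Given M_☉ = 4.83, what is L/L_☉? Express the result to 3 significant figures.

M − M_☉ = 4.6 − 4.83 = -0.230
L/L_☉ = 10^(−0.4 (M − M_☉)) = 10^0.092 = 1.236

L/L_☉ ≈ 1.24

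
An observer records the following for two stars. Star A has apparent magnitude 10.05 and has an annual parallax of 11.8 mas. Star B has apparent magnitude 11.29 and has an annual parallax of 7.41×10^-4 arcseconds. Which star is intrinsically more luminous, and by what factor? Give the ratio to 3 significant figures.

Star A: p = 11.8 mas = 0.0118″ → d = 1/p = 84.75 pc
Star A: M = m − 5 log₁₀ d + 5 = 10.05 − 5·1.9281 + 5 = 5.409
Star B: d = 1/p = 1/7.41×10^-4″ = 1350 pc
Star B: M = m − 5 log₁₀ d + 5 = 11.29 − 5·3.1302 + 5 = 0.639
ΔM = M_A − M_B = 5.409 − (0.639) = 4.770; smaller M is more luminous → Star B.
L ratio = 10^(0.4 |ΔM|) = 10^1.908 = 80.93

Star B is more luminous, by a factor of 80.9.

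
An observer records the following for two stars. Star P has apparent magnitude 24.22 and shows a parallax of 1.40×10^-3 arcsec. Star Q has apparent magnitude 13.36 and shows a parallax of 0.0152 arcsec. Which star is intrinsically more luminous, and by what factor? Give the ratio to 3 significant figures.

Star P: d = 1/p = 1/1.40×10^-3″ = 714.3 pc
Star P: M = m − 5 log₁₀ d + 5 = 24.22 − 5·2.8539 + 5 = 14.951
Star Q: d = 1/p = 1/0.0152″ = 65.79 pc
Star Q: M = m − 5 log₁₀ d + 5 = 13.36 − 5·1.8182 + 5 = 9.269
ΔM = M_P − M_Q = 14.951 − (9.269) = 5.681; smaller M is more luminous → Star Q.
L ratio = 10^(0.4 |ΔM|) = 10^2.273 = 187.3

Star Q is more luminous, by a factor of 187.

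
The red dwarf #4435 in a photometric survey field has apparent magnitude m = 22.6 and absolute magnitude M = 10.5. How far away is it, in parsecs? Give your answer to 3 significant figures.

μ = m − M = 12.100
m − M = 5 log₁₀ d − 5
log₁₀ d = (m − M)/5 + 1 = 3.4200
d = 10^3.4200 = 2630 pc

d ≈ 2630 pc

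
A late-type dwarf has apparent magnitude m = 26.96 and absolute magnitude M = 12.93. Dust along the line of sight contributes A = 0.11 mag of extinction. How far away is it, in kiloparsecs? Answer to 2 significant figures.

d ≈ 6.1 kpc

m − M = 5 log₁₀(d/10 pc) + A  ⇒  26.96 − (12.93) − 0.11 = 5 log₁₀(d/10)
13.920 = 5 log₁₀(d/10)
log₁₀ d = (m − M − A)/5 + 1 = 3.7840
d = 10^3.7840 = 6081 pc
= 6.081 kpc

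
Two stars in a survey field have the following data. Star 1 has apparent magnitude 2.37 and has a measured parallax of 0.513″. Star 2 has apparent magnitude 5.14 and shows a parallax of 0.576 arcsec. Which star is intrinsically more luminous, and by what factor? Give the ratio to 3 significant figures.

Star 1: d = 1/p = 1/0.513″ = 1.949 pc
Star 1: M = m − 5 log₁₀ d + 5 = 2.37 − 5·0.2899 + 5 = 5.921
Star 2: d = 1/p = 1/0.576″ = 1.736 pc
Star 2: M = m − 5 log₁₀ d + 5 = 5.14 − 5·0.2396 + 5 = 8.942
ΔM = M_1 − M_2 = 5.921 − (8.942) = -3.022; smaller M is more luminous → Star 1.
L ratio = 10^(0.4 |ΔM|) = 10^1.209 = 16.17

Star 1 is more luminous, by a factor of 16.2.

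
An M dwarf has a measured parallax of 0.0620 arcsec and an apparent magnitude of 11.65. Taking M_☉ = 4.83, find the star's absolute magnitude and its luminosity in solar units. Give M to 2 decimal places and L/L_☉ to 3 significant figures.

M ≈ 10.61; L/L_☉ ≈ 4.87×10^-3

d = 1/p = 1/0.0620″ = 16.13 pc
M = m − 5 log₁₀ d + 5 = 11.65 − 5·1.2076 + 5 = 10.612
M − M_☉ = 10.612 − 4.83 = 5.782
L/L_☉ = 10^(−0.4 × 5.782) = 4.866×10^-3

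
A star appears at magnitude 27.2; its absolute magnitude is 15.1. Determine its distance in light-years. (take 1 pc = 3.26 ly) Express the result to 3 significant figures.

d ≈ 8570 ly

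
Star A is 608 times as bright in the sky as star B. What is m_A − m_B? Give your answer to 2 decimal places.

Pogson: Δm = −2.5 log₁₀(ratio) = −2.5 log₁₀(608) = −2.5 × 2.7839 = -6.960
Star A is brighter, so it has the smaller magnitude: the difference is negative.

m_A − m_B ≈ -6.96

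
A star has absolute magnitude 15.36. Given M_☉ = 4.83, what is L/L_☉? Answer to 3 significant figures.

M − M_☉ = 15.36 − 4.83 = 10.530
L/L_☉ = 10^(−0.4 (M − M_☉)) = 10^-4.212 = 6.138×10^-5

L/L_☉ ≈ 6.14×10^-5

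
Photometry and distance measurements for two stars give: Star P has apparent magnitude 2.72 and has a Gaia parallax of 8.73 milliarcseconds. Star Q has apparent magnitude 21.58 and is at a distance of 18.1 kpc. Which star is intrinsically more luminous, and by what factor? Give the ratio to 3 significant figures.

Star P is more luminous, by a factor of 1400.

Star P: p = 8.73 mas = 8.73×10^-3″ → d = 1/p = 114.5 pc
Star P: M = m − 5 log₁₀ d + 5 = 2.72 − 5·2.0590 + 5 = -2.575
Star Q: d = 18.1 kpc = 18100 pc
Star Q: M = m − 5 log₁₀ d + 5 = 21.58 − 5·4.2577 + 5 = 5.292
ΔM = M_P − M_Q = -2.575 − (5.292) = -7.867; smaller M is more luminous → Star P.
L ratio = 10^(0.4 |ΔM|) = 10^3.147 = 1402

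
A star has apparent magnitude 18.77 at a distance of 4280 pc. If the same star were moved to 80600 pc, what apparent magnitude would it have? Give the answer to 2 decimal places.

m ≈ 25.14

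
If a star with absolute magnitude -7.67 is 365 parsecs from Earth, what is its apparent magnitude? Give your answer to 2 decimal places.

m = M + 5 log₁₀ d − 5 = -7.67 + 5·2.5623 − 5 = 0.141

m ≈ 0.14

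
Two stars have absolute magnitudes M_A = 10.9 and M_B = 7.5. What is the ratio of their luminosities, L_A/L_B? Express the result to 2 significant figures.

L_A/L_B ≈ 0.044

ΔM = M_A − M_B = 3.4
L_A/L_B = 10^(−0.4 ΔM) = 10^-1.360 = 0.04365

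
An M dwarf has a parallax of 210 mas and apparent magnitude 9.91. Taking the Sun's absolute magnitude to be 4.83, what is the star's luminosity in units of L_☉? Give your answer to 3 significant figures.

d = 1/p = 1000/210 mas = 4.762 pc
M = m − 5 log₁₀ d + 5 = 9.91 − 5·0.6778 + 5 = 11.521
M − M_☉ = 11.521 − 4.83 = 6.691
L/L_☉ = 10^(−0.4 × 6.691) = 2.106×10^-3

L/L_☉ ≈ 2.11×10^-3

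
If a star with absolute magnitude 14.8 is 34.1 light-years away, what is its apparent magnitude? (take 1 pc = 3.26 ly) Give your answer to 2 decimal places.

m ≈ 14.90

d = 34.1 ly / 3.26 = 10.46 pc
m = M + 5 log₁₀ d − 5 = 14.8 + 5·1.0195 − 5 = 14.898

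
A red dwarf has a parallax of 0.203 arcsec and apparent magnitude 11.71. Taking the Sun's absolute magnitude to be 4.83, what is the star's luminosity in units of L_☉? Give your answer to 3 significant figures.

d = 1/p = 1/0.203″ = 4.926 pc
M = m − 5 log₁₀ d + 5 = 11.71 − 5·0.6925 + 5 = 13.247
M − M_☉ = 13.247 − 4.83 = 8.417
L/L_☉ = 10^(−0.4 × 8.417) = 4.295×10^-4

L/L_☉ ≈ 4.30×10^-4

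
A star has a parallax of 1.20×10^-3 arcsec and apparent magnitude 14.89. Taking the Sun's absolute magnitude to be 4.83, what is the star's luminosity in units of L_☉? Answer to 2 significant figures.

L/L_☉ ≈ 0.66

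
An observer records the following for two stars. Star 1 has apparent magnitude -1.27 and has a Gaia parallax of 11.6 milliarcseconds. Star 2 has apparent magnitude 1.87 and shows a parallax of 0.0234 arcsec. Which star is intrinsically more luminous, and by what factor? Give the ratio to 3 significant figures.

Star 1: p = 11.6 mas = 0.0116″ → d = 1/p = 86.21 pc
Star 1: M = m − 5 log₁₀ d + 5 = -1.27 − 5·1.9355 + 5 = -5.948
Star 2: d = 1/p = 1/0.0234″ = 42.74 pc
Star 2: M = m − 5 log₁₀ d + 5 = 1.87 − 5·1.6308 + 5 = -1.284
ΔM = M_1 − M_2 = -5.948 − (-1.284) = -4.664; smaller M is more luminous → Star 1.
L ratio = 10^(0.4 |ΔM|) = 10^1.866 = 73.37

Star 1 is more luminous, by a factor of 73.4.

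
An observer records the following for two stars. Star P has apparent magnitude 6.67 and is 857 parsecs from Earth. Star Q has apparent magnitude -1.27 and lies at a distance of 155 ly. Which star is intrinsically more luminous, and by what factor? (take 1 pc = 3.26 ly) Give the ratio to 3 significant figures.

Star Q is more luminous, by a factor of 4.62.

Star P: M = m − 5 log₁₀ d + 5 = 6.67 − 5·2.9330 + 5 = -2.995
Star Q: d = 155 ly / 3.26 = 47.55 pc
Star Q: M = m − 5 log₁₀ d + 5 = -1.27 − 5·1.6771 + 5 = -4.656
ΔM = M_P − M_Q = -2.995 − (-4.656) = 1.661; smaller M is more luminous → Star Q.
L ratio = 10^(0.4 |ΔM|) = 10^0.664 = 4.616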